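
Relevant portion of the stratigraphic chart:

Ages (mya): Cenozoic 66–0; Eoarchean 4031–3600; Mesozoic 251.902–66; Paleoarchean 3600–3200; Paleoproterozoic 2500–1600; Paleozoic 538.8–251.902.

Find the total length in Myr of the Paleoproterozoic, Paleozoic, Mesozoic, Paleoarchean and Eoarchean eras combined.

2203.8 million years

Each duration: Paleoproterozoic = 900; Paleozoic = 286.898; Mesozoic = 185.902; Paleoarchean = 400; Eoarchean = 431.
Sum: 900 + 286.898 + 185.902 + 400 + 431 = 2203.8 Myr.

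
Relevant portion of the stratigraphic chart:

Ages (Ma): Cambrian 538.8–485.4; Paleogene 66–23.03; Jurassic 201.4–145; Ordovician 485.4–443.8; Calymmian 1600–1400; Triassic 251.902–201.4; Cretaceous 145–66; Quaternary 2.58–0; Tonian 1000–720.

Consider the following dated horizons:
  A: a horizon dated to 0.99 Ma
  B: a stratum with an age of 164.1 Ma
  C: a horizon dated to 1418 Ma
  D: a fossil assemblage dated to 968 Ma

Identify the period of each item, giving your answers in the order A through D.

A — Quaternary; B — Jurassic; C — Calymmian; D — Tonian

A: 0.99 Ma lies in 2.58–0 Ma, so Quaternary.
B: 164.1 Ma lies in 201.4–145 Ma, so Jurassic.
C: 1418 Ma lies in 1600–1400 Ma, so Calymmian.
D: 968 Ma lies in 1000–720 Ma, so Tonian.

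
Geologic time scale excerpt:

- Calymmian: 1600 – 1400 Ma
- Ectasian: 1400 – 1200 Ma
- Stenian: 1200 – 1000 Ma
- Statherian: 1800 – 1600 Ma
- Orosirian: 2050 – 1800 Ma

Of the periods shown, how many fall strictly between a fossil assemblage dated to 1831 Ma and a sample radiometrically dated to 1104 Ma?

3

1831 Ma sits inside the Orosirian (2050–1800) and 1104 Ma inside the Stenian (1200–1000); neither of those is wholly between the two dates.
The listed periods lying completely between them are Statherian, Calymmian, Ectasian — 3 in all.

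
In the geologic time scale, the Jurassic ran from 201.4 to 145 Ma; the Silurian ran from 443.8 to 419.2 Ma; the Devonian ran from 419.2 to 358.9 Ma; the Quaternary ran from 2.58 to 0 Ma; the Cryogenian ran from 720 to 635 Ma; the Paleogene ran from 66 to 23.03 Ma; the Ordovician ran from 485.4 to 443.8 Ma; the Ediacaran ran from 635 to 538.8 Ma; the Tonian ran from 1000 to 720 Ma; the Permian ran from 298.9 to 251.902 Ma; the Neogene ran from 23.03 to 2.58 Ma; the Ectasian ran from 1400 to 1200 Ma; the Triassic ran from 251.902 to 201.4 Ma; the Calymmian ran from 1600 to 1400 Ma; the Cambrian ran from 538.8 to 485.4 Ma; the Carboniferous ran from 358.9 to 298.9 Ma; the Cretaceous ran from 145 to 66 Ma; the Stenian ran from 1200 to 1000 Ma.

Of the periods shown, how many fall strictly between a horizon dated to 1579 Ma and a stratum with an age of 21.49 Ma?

15

1579 Ma sits inside the Calymmian (1600–1400) and 21.49 Ma inside the Neogene (23.03–2.58); neither of those is wholly between the two dates.
The listed periods lying completely between them are Ectasian, Stenian, Tonian, Cryogenian, Ediacaran, Cambrian, Ordovician, Silurian, Devonian, Carboniferous, Permian, Triassic, Jurassic, Cretaceous, Paleogene — 15 in all.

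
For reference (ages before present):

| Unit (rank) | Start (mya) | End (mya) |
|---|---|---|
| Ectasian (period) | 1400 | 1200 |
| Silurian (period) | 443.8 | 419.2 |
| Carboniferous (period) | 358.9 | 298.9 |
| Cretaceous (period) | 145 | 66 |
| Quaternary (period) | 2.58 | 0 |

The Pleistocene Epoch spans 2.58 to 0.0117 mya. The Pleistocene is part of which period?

The Pleistocene (2.58–0.0117 Ma) lies entirely within 2.58–0 Ma, the Quaternary Period.

Quaternary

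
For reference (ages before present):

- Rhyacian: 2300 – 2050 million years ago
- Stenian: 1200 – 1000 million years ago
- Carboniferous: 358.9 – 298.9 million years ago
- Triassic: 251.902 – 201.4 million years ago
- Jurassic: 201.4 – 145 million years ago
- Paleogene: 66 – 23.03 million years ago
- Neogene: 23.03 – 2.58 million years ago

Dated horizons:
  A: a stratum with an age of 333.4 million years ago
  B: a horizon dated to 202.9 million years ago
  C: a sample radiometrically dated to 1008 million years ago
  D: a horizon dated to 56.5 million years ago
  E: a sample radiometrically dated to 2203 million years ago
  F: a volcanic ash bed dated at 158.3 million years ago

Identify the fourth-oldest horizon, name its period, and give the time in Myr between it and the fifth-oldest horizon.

B, in the Triassic; 44.6 million years to F

Larger Ma means older, so oldest first: E 2203 > C 1008 > A 333.4 > B 202.9 > F 158.3 > D 56.5.
Counting 4 along gives B (202.9 Ma); the excerpt puts that inside the Triassic, 251.902–201.4 Ma.
Next in line is F (158.3 Ma), and 202.9 − 158.3 = 44.6 Myr.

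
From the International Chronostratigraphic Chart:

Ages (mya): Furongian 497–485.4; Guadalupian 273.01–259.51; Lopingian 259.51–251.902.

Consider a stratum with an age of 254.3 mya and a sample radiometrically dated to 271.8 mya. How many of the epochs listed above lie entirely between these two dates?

0

Checking each listed span, none has both start < 271.8 Ma and end > 254.3 Ma — every epoch straddles one of the two dates or lies outside them — so the count is 0.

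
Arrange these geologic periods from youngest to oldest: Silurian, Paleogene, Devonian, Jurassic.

Paleogene → Jurassic → Devonian → Silurian

Group by era (each group listed oldest first) — Paleozoic: Silurian, Devonian; Mesozoic: Jurassic; Cenozoic: Paleogene. The eras run Paleozoic → Mesozoic → Cenozoic. Concatenating the groups in that era order and then reversing gives youngest to oldest.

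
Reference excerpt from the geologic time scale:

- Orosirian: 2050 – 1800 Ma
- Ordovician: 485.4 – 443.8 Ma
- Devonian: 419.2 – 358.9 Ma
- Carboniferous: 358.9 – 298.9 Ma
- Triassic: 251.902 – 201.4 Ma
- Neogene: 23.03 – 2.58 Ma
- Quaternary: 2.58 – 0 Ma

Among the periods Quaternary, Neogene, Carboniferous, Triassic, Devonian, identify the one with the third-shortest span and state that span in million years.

Triassic, 50.502 million years

Durations: Quaternary 2.58; Neogene 20.45; Carboniferous 60; Triassic 50.502; Devonian 60.3 Myr.
Sorted shortest-first: Quaternary (2.58), Neogene (20.45), Triassic (50.502), Carboniferous (60), Devonian (60.3).
The third shortest is Triassic at 50.502 Myr.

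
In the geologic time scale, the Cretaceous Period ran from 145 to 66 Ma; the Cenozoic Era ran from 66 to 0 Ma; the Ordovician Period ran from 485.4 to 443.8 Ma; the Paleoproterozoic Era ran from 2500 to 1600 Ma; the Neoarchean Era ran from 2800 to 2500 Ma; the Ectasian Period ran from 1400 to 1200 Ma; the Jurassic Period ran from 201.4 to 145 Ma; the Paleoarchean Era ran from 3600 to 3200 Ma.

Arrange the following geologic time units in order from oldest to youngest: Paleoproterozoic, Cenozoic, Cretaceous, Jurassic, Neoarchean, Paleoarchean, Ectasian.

Sorting by start age (descending Ma, since larger Ma = older): Paleoarchean start 3600, Neoarchean start 2800, Paleoproterozoic start 2500, Ectasian start 1400, Jurassic start 201.4, Cretaceous start 145, Cenozoic start 66.

Paleoarchean, Neoarchean, Paleoproterozoic, Ectasian, Jurassic, Cretaceous, Cenozoic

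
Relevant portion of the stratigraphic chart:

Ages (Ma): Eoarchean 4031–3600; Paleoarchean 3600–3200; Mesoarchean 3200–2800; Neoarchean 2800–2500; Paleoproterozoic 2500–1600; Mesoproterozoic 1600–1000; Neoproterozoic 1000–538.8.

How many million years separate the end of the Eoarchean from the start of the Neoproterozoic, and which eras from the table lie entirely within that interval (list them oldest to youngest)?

2600 million years; Paleoarchean, Mesoarchean, Neoarchean, Paleoproterozoic, Mesoproterozoic

The Eoarchean closes at 3600 Ma and the Neoproterozoic opens at 1000 Ma, so the interval is 3600 − 1000 = 2600 Myr.
An era fits inside if it starts at or after 3600 Ma and ends at or before 1000 Ma; oldest first that gives Paleoarchean, Mesoarchean, Neoarchean, Paleoproterozoic, Mesoproterozoic.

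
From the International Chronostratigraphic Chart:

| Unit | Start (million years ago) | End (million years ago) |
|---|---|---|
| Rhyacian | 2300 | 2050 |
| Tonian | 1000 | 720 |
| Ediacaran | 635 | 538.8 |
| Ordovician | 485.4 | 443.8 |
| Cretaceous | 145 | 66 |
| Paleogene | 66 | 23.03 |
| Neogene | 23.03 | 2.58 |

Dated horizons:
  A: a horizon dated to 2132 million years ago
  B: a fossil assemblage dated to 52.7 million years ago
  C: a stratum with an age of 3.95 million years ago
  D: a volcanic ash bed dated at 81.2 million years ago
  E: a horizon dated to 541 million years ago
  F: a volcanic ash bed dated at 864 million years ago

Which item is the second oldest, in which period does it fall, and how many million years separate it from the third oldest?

Larger Ma means older, so oldest first: A 2132 > F 864 > E 541 > D 81.2 > B 52.7 > C 3.95.
Counting 2 along gives F (864 Ma); the excerpt puts that inside the Tonian, 1000–720 Ma.
Next in line is E (541 Ma), and 864 − 541 = 323 Myr.

F, in the Tonian; 323 million years to E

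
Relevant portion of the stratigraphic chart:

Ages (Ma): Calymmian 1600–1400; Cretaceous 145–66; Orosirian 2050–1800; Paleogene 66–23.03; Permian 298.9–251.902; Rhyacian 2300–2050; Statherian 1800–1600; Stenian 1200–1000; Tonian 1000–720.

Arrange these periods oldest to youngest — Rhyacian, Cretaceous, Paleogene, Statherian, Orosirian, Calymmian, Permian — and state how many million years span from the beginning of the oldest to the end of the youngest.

From the excerpt: Rhyacian 2300–2050; Cretaceous 145–66; Paleogene 66–23.03; Statherian 1800–1600; Orosirian 2050–1800; Calymmian 1600–1400; Permian 298.9–251.902 (Ma).
Larger Ma is earlier, so the oldest is Rhyacian and the youngest is Paleogene; oldest to youngest: Rhyacian, Orosirian, Statherian, Calymmian, Permian, Cretaceous, Paleogene.
Oldest start 2300 minus youngest end 23.03 gives 2276.97 Myr overall.

Rhyacian, Orosirian, Statherian, Calymmian, Permian, Cretaceous, Paleogene; total span 2276.97 Myr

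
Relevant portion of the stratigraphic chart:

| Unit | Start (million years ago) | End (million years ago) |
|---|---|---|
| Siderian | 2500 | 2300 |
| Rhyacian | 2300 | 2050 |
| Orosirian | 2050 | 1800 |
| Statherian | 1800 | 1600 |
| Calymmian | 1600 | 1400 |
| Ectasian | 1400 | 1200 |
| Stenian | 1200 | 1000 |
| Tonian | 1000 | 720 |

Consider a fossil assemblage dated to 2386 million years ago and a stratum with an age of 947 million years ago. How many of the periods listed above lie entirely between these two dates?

6

2386 Ma sits inside the Siderian (2500–2300) and 947 Ma inside the Tonian (1000–720); neither of those is wholly between the two dates.
The listed periods lying completely between them are Rhyacian, Orosirian, Statherian, Calymmian, Ectasian, Stenian — 6 in all.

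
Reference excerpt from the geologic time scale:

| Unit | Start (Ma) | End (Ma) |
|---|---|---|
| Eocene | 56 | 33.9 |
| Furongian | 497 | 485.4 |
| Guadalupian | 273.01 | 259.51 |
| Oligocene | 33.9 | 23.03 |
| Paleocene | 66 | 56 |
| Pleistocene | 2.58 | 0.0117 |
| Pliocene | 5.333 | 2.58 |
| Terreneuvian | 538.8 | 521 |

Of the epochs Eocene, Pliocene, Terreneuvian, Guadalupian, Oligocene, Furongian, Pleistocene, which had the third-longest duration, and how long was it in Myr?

Durations: Eocene 22.1; Pliocene 2.753; Terreneuvian 17.8; Guadalupian 13.5; Oligocene 10.87; Furongian 11.6; Pleistocene 2.5683 Myr.
Sorted longest-first: Eocene (22.1), Terreneuvian (17.8), Guadalupian (13.5), Furongian (11.6), Oligocene (10.87), Pliocene (2.753), Pleistocene (2.5683).
The third longest is Guadalupian at 13.5 Myr.

Guadalupian, 13.5 million years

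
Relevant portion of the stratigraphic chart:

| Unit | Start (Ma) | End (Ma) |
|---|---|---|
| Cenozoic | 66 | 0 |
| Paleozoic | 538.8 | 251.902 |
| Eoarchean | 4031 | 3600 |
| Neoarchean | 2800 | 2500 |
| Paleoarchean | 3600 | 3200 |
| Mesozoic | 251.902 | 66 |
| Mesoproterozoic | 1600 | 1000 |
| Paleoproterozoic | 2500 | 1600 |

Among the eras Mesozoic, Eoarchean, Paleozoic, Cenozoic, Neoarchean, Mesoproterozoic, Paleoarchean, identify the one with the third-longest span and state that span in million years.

Paleoarchean, 400 million years

Durations: Mesozoic 185.902; Eoarchean 431; Paleozoic 286.898; Cenozoic 66; Neoarchean 300; Mesoproterozoic 600; Paleoarchean 400 Myr.
Sorted longest-first: Mesoproterozoic (600), Eoarchean (431), Paleoarchean (400), Neoarchean (300), Paleozoic (286.898), Mesozoic (185.902), Cenozoic (66).
The third longest is Paleoarchean at 400 Myr.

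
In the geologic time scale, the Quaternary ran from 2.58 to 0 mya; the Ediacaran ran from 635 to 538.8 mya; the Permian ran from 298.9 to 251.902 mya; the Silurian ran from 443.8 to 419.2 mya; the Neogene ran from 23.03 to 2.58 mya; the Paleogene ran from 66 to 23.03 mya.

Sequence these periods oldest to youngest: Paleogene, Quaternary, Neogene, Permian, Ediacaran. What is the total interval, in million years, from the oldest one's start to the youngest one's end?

Ediacaran → Permian → Paleogene → Neogene → Quaternary; total span 635 Myr

Start ages (Ma): Ediacaran 635, Permian 298.9, Paleogene 66, Neogene 23.03, Quaternary 2.58.
Ordered oldest to youngest: Ediacaran, Permian, Paleogene, Neogene, Quaternary.
Span = 635 − 0 = 635 Myr.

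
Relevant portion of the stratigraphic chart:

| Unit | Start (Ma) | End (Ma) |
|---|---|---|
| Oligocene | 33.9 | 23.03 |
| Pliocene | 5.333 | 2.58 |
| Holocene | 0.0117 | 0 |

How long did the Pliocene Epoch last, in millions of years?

2.753 million years

5.333 − 2.58 = 2.753 million years.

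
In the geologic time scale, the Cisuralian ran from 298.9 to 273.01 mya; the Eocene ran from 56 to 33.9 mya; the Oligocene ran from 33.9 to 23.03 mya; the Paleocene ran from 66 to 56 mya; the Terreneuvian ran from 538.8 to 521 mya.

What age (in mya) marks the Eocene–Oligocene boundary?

The Eocene ends and the Oligocene begins at 33.9 mya.

33.9 mya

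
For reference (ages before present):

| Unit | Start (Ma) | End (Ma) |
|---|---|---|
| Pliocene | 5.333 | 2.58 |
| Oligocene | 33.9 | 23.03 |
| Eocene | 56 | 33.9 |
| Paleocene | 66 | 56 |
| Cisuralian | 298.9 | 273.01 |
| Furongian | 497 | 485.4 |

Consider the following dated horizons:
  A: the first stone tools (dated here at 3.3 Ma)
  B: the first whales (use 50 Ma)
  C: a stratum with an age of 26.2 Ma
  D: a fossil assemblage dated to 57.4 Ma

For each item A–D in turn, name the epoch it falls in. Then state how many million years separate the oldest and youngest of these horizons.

A: 3.3 Ma lies in 5.333–2.58 Ma, so Pliocene.
B: 50 Ma lies in 56–33.9 Ma, so Eocene.
C: 26.2 Ma lies in 33.9–23.03 Ma, so Oligocene.
D: 57.4 Ma lies in 66–56 Ma, so Paleocene.
Oldest = 57.4 Ma, youngest = 3.3 Ma → span 54.1 Myr.

A — Pliocene; B — Eocene; C — Oligocene; D — Paleocene; span 54.1 million years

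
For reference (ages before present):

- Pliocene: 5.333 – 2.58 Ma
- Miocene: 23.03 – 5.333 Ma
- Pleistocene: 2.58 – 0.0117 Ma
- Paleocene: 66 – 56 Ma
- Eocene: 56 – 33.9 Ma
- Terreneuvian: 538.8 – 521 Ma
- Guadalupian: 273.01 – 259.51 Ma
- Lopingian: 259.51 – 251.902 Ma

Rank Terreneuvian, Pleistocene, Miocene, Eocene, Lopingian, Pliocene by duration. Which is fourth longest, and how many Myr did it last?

Durations: Terreneuvian 17.8; Pleistocene 2.5683; Miocene 17.697; Eocene 22.1; Lopingian 7.608; Pliocene 2.753 Myr.
Sorted longest-first: Eocene (22.1), Terreneuvian (17.8), Miocene (17.697), Lopingian (7.608), Pliocene (2.753), Pleistocene (2.5683).
The fourth longest is Lopingian at 7.608 Myr.

Lopingian, 7.608 million years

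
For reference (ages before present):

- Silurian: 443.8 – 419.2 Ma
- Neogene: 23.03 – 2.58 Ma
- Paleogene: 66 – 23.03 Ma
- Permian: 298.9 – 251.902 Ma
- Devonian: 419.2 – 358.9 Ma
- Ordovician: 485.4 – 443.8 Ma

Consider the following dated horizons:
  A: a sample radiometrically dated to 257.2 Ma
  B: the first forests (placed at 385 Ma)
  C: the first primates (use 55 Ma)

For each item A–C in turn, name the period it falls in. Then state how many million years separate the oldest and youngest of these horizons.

Match each age against the start–end ranges in the excerpt: A = 257.2 Ma → Permian (298.9–251.902); B = 385 Ma → Devonian (419.2–358.9); C = 55 Ma → Paleogene (66–23.03).
The largest age is 385 Ma and the smallest is 55 Ma; their difference is 330 Myr.

A — Permian; B — Devonian; C — Paleogene; span 330 million years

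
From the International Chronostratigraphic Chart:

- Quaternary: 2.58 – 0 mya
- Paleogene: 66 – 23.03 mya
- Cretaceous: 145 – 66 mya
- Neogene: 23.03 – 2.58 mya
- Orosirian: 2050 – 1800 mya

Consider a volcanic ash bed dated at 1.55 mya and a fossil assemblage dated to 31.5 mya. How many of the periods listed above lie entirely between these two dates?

1

The older date is 31.5 Ma and the younger is 1.55 Ma.
Periods with start < 31.5 and end > 1.55 Ma: Neogene (23.03–2.58).
That is 1 complete period.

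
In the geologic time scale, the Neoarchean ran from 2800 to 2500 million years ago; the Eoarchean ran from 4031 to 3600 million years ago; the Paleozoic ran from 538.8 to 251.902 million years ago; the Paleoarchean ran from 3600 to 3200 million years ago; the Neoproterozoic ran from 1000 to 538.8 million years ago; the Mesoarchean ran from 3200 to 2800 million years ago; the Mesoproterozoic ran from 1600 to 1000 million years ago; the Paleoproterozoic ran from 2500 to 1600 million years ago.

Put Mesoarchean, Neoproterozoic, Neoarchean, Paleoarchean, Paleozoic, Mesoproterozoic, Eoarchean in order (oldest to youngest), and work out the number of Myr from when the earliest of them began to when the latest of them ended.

Eoarchean, Paleoarchean, Mesoarchean, Neoarchean, Mesoproterozoic, Neoproterozoic, Paleozoic; total span 3779.098 Myr

Start ages (Ma): Eoarchean 4031, Paleoarchean 3600, Mesoarchean 3200, Neoarchean 2800, Mesoproterozoic 1600, Neoproterozoic 1000, Paleozoic 538.8.
Ordered oldest to youngest: Eoarchean, Paleoarchean, Mesoarchean, Neoarchean, Mesoproterozoic, Neoproterozoic, Paleozoic.
Span = 4031 − 251.902 = 3779.098 Myr.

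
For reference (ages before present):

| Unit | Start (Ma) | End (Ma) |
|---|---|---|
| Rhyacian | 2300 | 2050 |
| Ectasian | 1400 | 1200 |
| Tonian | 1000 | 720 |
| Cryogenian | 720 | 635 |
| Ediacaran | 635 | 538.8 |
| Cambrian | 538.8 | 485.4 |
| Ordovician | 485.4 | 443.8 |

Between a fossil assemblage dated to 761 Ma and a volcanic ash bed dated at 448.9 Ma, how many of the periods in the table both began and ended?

The older date is 761 Ma and the younger is 448.9 Ma.
Periods with start < 761 and end > 448.9 Ma: Cryogenian (720–635), Ediacaran (635–538.8), Cambrian (538.8–485.4).
That is 3 complete periods.

3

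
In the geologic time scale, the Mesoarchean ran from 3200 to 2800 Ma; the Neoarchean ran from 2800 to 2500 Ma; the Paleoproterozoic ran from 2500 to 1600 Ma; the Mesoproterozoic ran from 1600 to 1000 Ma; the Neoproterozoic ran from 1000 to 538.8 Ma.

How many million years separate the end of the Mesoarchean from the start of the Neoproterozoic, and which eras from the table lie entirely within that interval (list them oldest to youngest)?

1800 million years; Neoarchean, Paleoproterozoic, Mesoproterozoic

End of Mesoarchean = 2800 Ma; start of Neoproterozoic = 1000 Ma.
Gap = 2800 − 1000 = 1800 Myr.
Eras wholly inside 2800–1000 Ma: Neoarchean (2800–2500), Paleoproterozoic (2500–1600), Mesoproterozoic (1600–1000).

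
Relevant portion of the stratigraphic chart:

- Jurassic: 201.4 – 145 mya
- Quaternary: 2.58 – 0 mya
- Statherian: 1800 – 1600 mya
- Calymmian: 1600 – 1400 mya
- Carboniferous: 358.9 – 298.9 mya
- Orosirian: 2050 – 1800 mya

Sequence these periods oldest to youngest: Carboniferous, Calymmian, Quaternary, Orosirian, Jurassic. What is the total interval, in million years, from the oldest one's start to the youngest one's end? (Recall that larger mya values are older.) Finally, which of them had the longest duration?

From the excerpt: Carboniferous 358.9–298.9; Calymmian 1600–1400; Quaternary 2.58–0; Orosirian 2050–1800; Jurassic 201.4–145 (Ma).
Larger Ma is earlier, so the oldest is Orosirian and the youngest is Quaternary; oldest to youngest: Orosirian, Calymmian, Carboniferous, Jurassic, Quaternary.
Oldest start 2050 minus youngest end 0 gives 2050 Myr overall.
Individual lengths (start − end): Orosirian 250; Jurassic 56.4; Calymmian 200; Carboniferous 60; Quaternary 2.58. The largest is Orosirian at 250 Myr.

Orosirian, Calymmian, Carboniferous, Jurassic, Quaternary; total span 2050 Myr; longest is Orosirian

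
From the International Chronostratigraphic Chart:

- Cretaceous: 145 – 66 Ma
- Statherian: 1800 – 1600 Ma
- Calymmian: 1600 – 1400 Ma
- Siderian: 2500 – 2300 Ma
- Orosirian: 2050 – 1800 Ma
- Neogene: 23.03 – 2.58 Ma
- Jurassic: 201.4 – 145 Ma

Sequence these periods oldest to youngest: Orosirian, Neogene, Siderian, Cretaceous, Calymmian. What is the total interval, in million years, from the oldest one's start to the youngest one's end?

From the excerpt: Orosirian 2050–1800; Neogene 23.03–2.58; Siderian 2500–2300; Cretaceous 145–66; Calymmian 1600–1400 (Ma).
Larger Ma is earlier, so the oldest is Siderian and the youngest is Neogene; oldest to youngest: Siderian, Orosirian, Calymmian, Cretaceous, Neogene.
Oldest start 2500 minus youngest end 2.58 gives 2497.42 Myr overall.

Siderian → Orosirian → Calymmian → Cretaceous → Neogene; total span 2497.42 Myr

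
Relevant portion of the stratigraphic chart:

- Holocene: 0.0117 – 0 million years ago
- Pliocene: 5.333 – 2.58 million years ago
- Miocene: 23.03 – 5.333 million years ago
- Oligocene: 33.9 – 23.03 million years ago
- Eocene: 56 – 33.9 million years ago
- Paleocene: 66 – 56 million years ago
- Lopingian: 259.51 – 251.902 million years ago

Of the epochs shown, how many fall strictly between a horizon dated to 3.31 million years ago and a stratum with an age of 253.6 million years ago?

The older date is 253.6 Ma and the younger is 3.31 Ma.
Epochs with start < 253.6 and end > 3.31 Ma: Paleocene (66–56), Eocene (56–33.9), Oligocene (33.9–23.03), Miocene (23.03–5.333).
That is 4 complete epochs.

4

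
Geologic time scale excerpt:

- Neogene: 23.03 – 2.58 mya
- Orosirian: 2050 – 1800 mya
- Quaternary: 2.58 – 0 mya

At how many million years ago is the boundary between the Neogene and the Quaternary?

The Neogene ends and the Quaternary begins at 2.58 mya.

2.58 mya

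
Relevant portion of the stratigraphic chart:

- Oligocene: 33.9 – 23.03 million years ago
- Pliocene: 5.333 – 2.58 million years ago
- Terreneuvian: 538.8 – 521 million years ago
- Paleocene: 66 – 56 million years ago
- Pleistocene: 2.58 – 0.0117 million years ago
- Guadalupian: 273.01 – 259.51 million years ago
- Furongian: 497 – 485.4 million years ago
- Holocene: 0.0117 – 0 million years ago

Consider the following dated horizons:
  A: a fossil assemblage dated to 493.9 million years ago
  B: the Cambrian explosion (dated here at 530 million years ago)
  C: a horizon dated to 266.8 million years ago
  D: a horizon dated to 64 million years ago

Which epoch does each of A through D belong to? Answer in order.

Match each age against the start–end ranges in the excerpt: A = 493.9 Ma → Furongian (497–485.4); B = 530 Ma → Terreneuvian (538.8–521); C = 266.8 Ma → Guadalupian (273.01–259.51); D = 64 Ma → Paleocene (66–56).

A — Furongian; B — Terreneuvian; C — Guadalupian; D — Paleocene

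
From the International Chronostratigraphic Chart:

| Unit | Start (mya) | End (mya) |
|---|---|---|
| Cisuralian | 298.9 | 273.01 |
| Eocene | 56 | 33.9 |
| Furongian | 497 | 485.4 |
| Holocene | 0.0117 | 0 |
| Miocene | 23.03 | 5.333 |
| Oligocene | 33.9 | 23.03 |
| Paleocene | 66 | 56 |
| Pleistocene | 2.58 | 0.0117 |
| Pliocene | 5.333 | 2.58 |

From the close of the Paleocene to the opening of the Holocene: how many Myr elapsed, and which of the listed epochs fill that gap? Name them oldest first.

End of Paleocene = 56 Ma; start of Holocene = 0.0117 Ma.
Gap = 56 − 0.0117 = 55.9883 Myr.
Epochs wholly inside 56–0.0117 Ma: Eocene (56–33.9), Oligocene (33.9–23.03), Miocene (23.03–5.333), Pliocene (5.333–2.58), Pleistocene (2.58–0.0117).

55.9883 million years; Eocene, Oligocene, Miocene, Pliocene, Pleistocene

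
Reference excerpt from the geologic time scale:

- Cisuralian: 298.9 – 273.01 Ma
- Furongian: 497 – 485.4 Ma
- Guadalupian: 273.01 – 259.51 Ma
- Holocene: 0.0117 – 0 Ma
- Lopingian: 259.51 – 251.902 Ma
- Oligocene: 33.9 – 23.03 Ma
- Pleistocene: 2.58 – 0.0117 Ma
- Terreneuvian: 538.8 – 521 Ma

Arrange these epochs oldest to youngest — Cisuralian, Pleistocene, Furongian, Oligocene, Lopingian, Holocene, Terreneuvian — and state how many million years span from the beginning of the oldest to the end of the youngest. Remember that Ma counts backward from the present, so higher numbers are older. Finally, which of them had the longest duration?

Terreneuvian → Furongian → Cisuralian → Lopingian → Oligocene → Pleistocene → Holocene; total span 538.8 Myr; longest is Cisuralian

From the excerpt: Cisuralian 298.9–273.01; Pleistocene 2.58–0.0117; Furongian 497–485.4; Oligocene 33.9–23.03; Lopingian 259.51–251.902; Holocene 0.0117–0; Terreneuvian 538.8–521 (Ma).
Larger Ma is earlier, so the oldest is Terreneuvian and the youngest is Holocene; oldest to youngest: Terreneuvian, Furongian, Cisuralian, Lopingian, Oligocene, Pleistocene, Holocene.
Oldest start 538.8 minus youngest end 0 gives 538.8 Myr overall.
Individual lengths (start − end): Oligocene 10.87; Furongian 11.6; Cisuralian 25.89; Lopingian 7.608; Pleistocene 2.5683; Terreneuvian 17.8; Holocene 0.0117. The largest is Cisuralian at 25.89 Myr.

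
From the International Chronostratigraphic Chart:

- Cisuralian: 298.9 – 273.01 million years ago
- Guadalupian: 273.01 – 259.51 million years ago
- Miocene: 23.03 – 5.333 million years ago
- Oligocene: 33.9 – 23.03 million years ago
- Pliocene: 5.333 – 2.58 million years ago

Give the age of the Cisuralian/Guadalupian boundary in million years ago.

The Cisuralian ends and the Guadalupian begins at 273.01 million years ago.

273.01 million years ago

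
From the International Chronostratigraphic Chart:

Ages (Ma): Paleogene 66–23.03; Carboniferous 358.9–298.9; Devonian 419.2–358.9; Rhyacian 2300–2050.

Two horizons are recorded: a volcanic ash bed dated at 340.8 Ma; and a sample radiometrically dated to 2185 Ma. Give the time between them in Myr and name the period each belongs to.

Elapsed time: 2185 − 340.8 = 1844.2 Myr.
340.8 Ma lies within 358.9–298.9 Ma: Carboniferous.
2185 Ma lies within 2300–2050 Ma: Rhyacian.

1844.2 million years apart; the first in the Carboniferous, the second in the Rhyacian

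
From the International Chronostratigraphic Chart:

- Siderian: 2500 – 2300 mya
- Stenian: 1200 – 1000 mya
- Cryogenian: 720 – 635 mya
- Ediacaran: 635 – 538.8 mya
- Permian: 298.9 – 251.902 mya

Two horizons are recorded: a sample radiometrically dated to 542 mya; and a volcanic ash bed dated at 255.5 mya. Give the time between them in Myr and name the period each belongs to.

Elapsed time: 542 − 255.5 = 286.5 Myr.
542 Ma lies within 635–538.8 Ma: Ediacaran.
255.5 Ma lies within 298.9–251.902 Ma: Permian.

286.5 million years apart; the first in the Ediacaran, the second in the Permian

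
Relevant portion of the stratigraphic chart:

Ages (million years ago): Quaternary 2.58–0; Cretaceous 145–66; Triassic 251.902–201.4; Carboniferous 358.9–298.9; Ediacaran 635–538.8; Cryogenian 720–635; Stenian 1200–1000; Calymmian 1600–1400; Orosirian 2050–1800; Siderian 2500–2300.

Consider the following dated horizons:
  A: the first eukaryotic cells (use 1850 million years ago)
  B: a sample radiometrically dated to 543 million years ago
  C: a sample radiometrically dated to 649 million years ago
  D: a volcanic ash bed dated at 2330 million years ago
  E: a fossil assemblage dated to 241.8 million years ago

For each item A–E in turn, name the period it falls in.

A — Orosirian; B — Ediacaran; C — Cryogenian; D — Siderian; E — Triassic

A: 1850 Ma lies in 2050–1800 Ma, so Orosirian.
B: 543 Ma lies in 635–538.8 Ma, so Ediacaran.
C: 649 Ma lies in 720–635 Ma, so Cryogenian.
D: 2330 Ma lies in 2500–2300 Ma, so Siderian.
E: 241.8 Ma lies in 251.902–201.4 Ma, so Triassic.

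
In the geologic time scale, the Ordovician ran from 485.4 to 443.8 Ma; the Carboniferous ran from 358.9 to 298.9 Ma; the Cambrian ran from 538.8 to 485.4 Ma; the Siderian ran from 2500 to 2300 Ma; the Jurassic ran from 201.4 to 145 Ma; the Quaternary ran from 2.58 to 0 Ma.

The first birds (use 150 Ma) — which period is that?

Jurassic

150 Ma lies between 201.4 and 145 Ma, so it falls in the Jurassic.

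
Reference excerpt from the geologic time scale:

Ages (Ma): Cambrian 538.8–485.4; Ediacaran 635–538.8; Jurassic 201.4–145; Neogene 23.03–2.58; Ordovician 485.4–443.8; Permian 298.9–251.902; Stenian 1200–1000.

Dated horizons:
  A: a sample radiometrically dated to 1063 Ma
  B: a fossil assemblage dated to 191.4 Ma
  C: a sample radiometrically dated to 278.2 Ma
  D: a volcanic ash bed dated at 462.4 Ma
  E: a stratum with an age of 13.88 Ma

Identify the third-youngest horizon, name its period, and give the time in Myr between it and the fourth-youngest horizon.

Sorted youngest-first by Ma: E (13.88), B (191.4), C (278.2), D (462.4), A (1063).
The third youngest is C at 278.2 Ma, which lies in 298.9–251.902 Ma: the Permian.
The fourth youngest is D at 462.4 Ma; separation = |278.2 − 462.4| = 184.2 Myr.

C, in the Permian; 184.2 million years to D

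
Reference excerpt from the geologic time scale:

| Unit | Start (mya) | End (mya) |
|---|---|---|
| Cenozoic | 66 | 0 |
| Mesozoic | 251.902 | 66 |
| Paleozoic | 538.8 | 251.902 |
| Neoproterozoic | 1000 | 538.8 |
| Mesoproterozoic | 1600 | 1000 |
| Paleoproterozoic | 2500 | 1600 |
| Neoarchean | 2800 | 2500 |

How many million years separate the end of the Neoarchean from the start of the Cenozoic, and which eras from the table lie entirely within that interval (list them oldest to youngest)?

2434 million years; Paleoproterozoic, Mesoproterozoic, Neoproterozoic, Paleozoic, Mesozoic

The Neoarchean closes at 2500 Ma and the Cenozoic opens at 66 Ma, so the interval is 2500 − 66 = 2434 Myr.
An era fits inside if it starts at or after 2500 Ma and ends at or before 66 Ma; oldest first that gives Paleoproterozoic, Mesoproterozoic, Neoproterozoic, Paleozoic, Mesozoic.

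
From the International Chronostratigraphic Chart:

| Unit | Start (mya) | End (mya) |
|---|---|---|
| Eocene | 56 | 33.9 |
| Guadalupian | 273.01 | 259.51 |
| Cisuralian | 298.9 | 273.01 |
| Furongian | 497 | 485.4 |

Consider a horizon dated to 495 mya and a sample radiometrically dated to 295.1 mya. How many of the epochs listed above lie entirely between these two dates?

The older date is 495 Ma and the younger is 295.1 Ma.
No epoch both begins after 495 Ma and ends before 295.1 Ma, so the count is 0.

0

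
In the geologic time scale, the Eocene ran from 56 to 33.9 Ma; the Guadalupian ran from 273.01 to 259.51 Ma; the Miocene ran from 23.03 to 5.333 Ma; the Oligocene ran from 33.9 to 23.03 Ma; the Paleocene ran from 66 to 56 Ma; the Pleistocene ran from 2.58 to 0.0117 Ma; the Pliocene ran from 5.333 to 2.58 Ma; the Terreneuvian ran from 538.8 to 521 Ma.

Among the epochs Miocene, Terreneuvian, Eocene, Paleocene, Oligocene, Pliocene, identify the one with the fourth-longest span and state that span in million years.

Oligocene, 10.87 million years

Durations: Miocene 17.697; Terreneuvian 17.8; Eocene 22.1; Paleocene 10; Oligocene 10.87; Pliocene 2.753 Myr.
Sorted longest-first: Eocene (22.1), Terreneuvian (17.8), Miocene (17.697), Oligocene (10.87), Paleocene (10), Pliocene (2.753).
The fourth longest is Oligocene at 10.87 Myr.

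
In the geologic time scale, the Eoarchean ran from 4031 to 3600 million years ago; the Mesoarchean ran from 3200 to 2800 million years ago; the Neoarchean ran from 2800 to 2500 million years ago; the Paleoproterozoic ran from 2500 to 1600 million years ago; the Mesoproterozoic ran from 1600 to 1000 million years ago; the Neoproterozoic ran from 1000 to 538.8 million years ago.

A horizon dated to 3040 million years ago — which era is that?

3040 Ma lies between 3200 and 2800 Ma, so it falls in the Mesoarchean.

Mesoarchean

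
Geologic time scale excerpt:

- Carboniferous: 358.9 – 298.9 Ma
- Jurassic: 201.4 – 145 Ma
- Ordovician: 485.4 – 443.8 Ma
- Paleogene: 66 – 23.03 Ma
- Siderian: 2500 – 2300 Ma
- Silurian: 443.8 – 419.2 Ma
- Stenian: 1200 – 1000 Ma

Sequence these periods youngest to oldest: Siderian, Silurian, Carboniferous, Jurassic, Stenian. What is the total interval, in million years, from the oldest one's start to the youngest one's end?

Jurassic → Carboniferous → Silurian → Stenian → Siderian; total span 2355 Myr

From the excerpt: Siderian 2500–2300; Silurian 443.8–419.2; Carboniferous 358.9–298.9; Jurassic 201.4–145; Stenian 1200–1000 (Ma).
Larger Ma is earlier, so the oldest is Siderian and the youngest is Jurassic; youngest to oldest: Jurassic, Carboniferous, Silurian, Stenian, Siderian.
Oldest start 2500 minus youngest end 145 gives 2355 Myr overall.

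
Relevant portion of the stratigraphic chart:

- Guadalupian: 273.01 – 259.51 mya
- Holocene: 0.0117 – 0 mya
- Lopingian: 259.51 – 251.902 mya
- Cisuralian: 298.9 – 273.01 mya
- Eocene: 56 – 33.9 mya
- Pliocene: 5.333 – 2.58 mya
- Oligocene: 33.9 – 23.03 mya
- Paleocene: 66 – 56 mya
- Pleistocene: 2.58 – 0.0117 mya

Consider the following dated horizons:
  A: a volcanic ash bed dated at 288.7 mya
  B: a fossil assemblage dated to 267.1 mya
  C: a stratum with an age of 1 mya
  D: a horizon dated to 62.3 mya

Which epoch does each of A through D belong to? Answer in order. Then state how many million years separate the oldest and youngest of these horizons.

A — Cisuralian; B — Guadalupian; C — Pleistocene; D — Paleocene; span 287.7 million years

Match each age against the start–end ranges in the excerpt: A = 288.7 Ma → Cisuralian (298.9–273.01); B = 267.1 Ma → Guadalupian (273.01–259.51); C = 1 Ma → Pleistocene (2.58–0.0117); D = 62.3 Ma → Paleocene (66–56).
The largest age is 288.7 Ma and the smallest is 1 Ma; their difference is 287.7 Myr.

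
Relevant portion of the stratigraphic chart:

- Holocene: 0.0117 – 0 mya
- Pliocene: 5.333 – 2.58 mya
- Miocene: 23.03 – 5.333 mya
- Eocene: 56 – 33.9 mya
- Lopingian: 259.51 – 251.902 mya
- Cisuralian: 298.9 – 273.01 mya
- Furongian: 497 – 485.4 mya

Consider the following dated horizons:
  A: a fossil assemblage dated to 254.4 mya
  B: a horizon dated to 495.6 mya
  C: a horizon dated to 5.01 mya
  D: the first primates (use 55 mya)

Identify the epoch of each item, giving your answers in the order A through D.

A — Lopingian; B — Furongian; C — Pliocene; D — Eocene

Match each age against the start–end ranges in the excerpt: A = 254.4 Ma → Lopingian (259.51–251.902); B = 495.6 Ma → Furongian (497–485.4); C = 5.01 Ma → Pliocene (5.333–2.58); D = 55 Ma → Eocene (56–33.9).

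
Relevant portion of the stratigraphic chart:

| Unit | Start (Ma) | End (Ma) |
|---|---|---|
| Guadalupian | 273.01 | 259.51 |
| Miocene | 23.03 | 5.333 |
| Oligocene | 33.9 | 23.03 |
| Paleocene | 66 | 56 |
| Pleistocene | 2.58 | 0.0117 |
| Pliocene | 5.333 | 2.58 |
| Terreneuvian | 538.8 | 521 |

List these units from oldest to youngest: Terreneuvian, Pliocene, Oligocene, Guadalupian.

Terreneuvian, then Guadalupian, then Oligocene, then Pliocene

Sorting by start age (descending Ma, since larger Ma = older): Terreneuvian start 538.8, Guadalupian start 273.01, Oligocene start 33.9, Pliocene start 5.333.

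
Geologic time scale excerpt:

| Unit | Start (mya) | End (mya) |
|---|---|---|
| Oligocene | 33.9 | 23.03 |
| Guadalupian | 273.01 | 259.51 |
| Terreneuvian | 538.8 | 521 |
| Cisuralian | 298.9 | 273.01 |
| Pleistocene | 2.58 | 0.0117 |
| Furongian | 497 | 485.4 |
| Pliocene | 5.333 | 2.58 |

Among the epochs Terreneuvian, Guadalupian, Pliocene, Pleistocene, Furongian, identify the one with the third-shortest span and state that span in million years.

Durations: Terreneuvian 17.8; Guadalupian 13.5; Pliocene 2.753; Pleistocene 2.5683; Furongian 11.6 Myr.
Sorted shortest-first: Pleistocene (2.5683), Pliocene (2.753), Furongian (11.6), Guadalupian (13.5), Terreneuvian (17.8).
The third shortest is Furongian at 11.6 Myr.

Furongian, 11.6 million years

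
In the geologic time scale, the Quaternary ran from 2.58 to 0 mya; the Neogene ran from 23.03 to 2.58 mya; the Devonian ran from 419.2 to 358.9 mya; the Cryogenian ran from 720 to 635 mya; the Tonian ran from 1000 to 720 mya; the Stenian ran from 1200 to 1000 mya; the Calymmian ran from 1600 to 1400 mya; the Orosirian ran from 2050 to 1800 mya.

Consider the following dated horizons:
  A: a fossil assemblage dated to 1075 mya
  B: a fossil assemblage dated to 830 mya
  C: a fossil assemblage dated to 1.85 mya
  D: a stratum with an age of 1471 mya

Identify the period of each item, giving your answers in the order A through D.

A: 1075 Ma lies in 1200–1000 Ma, so Stenian.
B: 830 Ma lies in 1000–720 Ma, so Tonian.
C: 1.85 Ma lies in 2.58–0 Ma, so Quaternary.
D: 1471 Ma lies in 1600–1400 Ma, so Calymmian.

A — Stenian; B — Tonian; C — Quaternary; D — Calymmian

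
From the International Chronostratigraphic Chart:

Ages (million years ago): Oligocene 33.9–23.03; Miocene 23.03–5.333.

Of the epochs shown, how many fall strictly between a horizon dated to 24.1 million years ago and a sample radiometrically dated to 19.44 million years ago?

0

The older date is 24.1 Ma and the younger is 19.44 Ma.
No epoch both begins after 24.1 Ma and ends before 19.44 Ma, so the count is 0.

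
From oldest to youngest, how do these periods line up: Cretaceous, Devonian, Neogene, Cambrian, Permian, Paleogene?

Era membership (oldest first within each) — Paleozoic: Cambrian, Devonian, Permian; Mesozoic: Cretaceous; Cenozoic: Paleogene, Neogene. Paleozoic precedes Mesozoic, which precedes Cenozoic. Concatenating the groups in that era order gives oldest to youngest directly.

Cambrian, Devonian, Permian, Cretaceous, Paleogene, Neogene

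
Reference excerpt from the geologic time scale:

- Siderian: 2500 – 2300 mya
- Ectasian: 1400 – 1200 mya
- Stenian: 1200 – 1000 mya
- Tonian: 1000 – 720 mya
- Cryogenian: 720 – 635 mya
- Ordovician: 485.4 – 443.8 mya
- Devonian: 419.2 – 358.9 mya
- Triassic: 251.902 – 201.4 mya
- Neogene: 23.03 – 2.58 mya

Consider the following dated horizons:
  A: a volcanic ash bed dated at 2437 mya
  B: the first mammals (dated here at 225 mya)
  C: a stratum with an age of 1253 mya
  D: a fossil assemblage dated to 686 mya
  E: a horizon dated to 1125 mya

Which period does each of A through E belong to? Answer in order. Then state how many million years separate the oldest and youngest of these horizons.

A: 2437 Ma lies in 2500–2300 Ma, so Siderian.
B: 225 Ma lies in 251.902–201.4 Ma, so Triassic.
C: 1253 Ma lies in 1400–1200 Ma, so Ectasian.
D: 686 Ma lies in 720–635 Ma, so Cryogenian.
E: 1125 Ma lies in 1200–1000 Ma, so Stenian.
Oldest = 2437 Ma, youngest = 225 Ma → span 2212 Myr.

A — Siderian; B — Triassic; C — Ectasian; D — Cryogenian; E — Stenian; span 2212 million years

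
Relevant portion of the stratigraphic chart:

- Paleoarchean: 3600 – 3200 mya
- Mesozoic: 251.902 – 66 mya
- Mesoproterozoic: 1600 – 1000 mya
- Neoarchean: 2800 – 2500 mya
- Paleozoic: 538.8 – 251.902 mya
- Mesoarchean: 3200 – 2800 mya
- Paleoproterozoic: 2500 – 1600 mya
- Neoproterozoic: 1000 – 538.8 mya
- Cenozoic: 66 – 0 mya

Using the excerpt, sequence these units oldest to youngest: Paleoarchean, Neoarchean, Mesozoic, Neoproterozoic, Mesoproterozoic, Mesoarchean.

Paleoarchean → Mesoarchean → Neoarchean → Mesoproterozoic → Neoproterozoic → Mesozoic

The oldest of these is Paleoarchean (starts 3600 Ma) and the youngest is Mesozoic (ends 66 Ma).
In between, by decreasing start age: Mesoarchean (3200), Neoarchean (2800), Mesoproterozoic (1600), Neoproterozoic (1000).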